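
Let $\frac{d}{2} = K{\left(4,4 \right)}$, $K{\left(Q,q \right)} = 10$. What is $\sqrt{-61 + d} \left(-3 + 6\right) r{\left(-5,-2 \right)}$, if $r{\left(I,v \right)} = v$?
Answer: $- 6 i \sqrt{41} \approx - 38.419 i$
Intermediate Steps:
$d = 20$ ($d = 2 \cdot 10 = 20$)
$\sqrt{-61 + d} \left(-3 + 6\right) r{\left(-5,-2 \right)} = \sqrt{-61 + 20} \left(-3 + 6\right) \left(-2\right) = \sqrt{-41} \cdot 3 \left(-2\right) = i \sqrt{41} \left(-6\right) = - 6 i \sqrt{41}$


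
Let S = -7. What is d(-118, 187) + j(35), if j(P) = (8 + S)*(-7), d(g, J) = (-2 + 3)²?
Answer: -6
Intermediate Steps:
d(g, J) = 1 (d(g, J) = 1² = 1)
j(P) = -7 (j(P) = (8 - 7)*(-7) = 1*(-7) = -7)
d(-118, 187) + j(35) = 1 - 7 = -6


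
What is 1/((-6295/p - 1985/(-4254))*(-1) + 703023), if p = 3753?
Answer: 5321754/3741321905417 ≈ 1.4224e-6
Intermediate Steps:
1/((-6295/p - 1985/(-4254))*(-1) + 703023) = 1/((-6295/3753 - 1985/(-4254))*(-1) + 703023) = 1/((-6295*1/3753 - 1985*(-1/4254))*(-1) + 703023) = 1/((-6295/3753 + 1985/4254)*(-1) + 703023) = 1/(-6443075/5321754*(-1) + 703023) = 1/(6443075/5321754 + 703023) = 1/(3741321905417/5321754) = 5321754/3741321905417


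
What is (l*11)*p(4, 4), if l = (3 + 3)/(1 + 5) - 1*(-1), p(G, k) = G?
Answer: 88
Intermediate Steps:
l = 2 (l = 6/6 + 1 = 6*(⅙) + 1 = 1 + 1 = 2)
(l*11)*p(4, 4) = (2*11)*4 = 22*4 = 88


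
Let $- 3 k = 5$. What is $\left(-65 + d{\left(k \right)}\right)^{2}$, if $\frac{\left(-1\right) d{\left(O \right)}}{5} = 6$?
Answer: $9025$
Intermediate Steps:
$k = - \frac{5}{3}$ ($k = \left(- \frac{1}{3}\right) 5 = - \frac{5}{3} \approx -1.6667$)
$d{\left(O \right)} = -30$ ($d{\left(O \right)} = \left(-5\right) 6 = -30$)
$\left(-65 + d{\left(k \right)}\right)^{2} = \left(-65 - 30\right)^{2} = \left(-95\right)^{2} = 9025$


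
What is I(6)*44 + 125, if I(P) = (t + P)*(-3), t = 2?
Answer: -931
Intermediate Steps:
I(P) = -6 - 3*P (I(P) = (2 + P)*(-3) = -6 - 3*P)
I(6)*44 + 125 = (-6 - 3*6)*44 + 125 = (-6 - 18)*44 + 125 = -24*44 + 125 = -1056 + 125 = -931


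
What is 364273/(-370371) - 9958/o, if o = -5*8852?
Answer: -6217284281/8196310230 ≈ -0.75855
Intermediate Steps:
o = -44260
364273/(-370371) - 9958/o = 364273/(-370371) - 9958/(-44260) = 364273*(-1/370371) - 9958*(-1/44260) = -364273/370371 + 4979/22130 = -6217284281/8196310230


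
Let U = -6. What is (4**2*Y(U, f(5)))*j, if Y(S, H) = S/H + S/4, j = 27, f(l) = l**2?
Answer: -18792/25 ≈ -751.68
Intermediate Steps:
Y(S, H) = S/4 + S/H (Y(S, H) = S/H + S*(1/4) = S/H + S/4 = S/4 + S/H)
(4**2*Y(U, f(5)))*j = (4**2*((1/4)*(-6) - 6/(5**2)))*27 = (16*(-3/2 - 6/25))*27 = (16*(-87/50))*27 = -696/25*27 = -18792/25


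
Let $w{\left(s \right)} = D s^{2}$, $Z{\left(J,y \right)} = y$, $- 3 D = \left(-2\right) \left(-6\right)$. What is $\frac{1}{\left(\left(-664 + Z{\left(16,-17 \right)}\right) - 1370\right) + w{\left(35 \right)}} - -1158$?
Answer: $\frac{8049257}{6951} \approx 1158.0$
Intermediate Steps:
$D = -4$ ($D = - \frac{\left(-2\right) \left(-6\right)}{3} = \left(- \frac{1}{3}\right) 12 = -4$)
$w{\left(s \right)} = - 4 s^{2}$
$\frac{1}{\left(\left(-664 + Z{\left(16,-17 \right)}\right) - 1370\right) + w{\left(35 \right)}} - -1158 = \frac{1}{\left(\left(-664 - 17\right) - 1370\right) - 4 \cdot 35^{2}} - -1158 = \frac{1}{\left(-681 - 1370\right) - 4900} + 1158 = \frac{1}{-2051 - 4900} + 1158 = \frac{1}{-6951} + 1158 = - \frac{1}{6951} + 1158 = \frac{8049257}{6951}$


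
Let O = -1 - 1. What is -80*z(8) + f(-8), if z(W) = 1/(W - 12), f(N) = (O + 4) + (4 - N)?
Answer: 34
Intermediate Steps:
O = -2
f(N) = 6 - N (f(N) = (-2 + 4) + (4 - N) = 2 + (4 - N) = 6 - N)
z(W) = 1/(-12 + W)
-80*z(8) + f(-8) = -80/(-12 + 8) + (6 - 1*(-8)) = -80/(-4) + (6 + 8) = -80*(-¼) + 14 = 20 + 14 = 34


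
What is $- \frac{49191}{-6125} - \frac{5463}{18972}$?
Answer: $\frac{99976753}{12911500} \approx 7.7432$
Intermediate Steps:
$- \frac{49191}{-6125} - \frac{5463}{18972} = \left(-49191\right) \left(- \frac{1}{6125}\right) - \frac{607}{2108} = \frac{49191}{6125} - \frac{607}{2108} = \frac{99976753}{12911500}$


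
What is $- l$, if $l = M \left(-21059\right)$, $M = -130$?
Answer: $-2737670$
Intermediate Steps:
$l = 2737670$ ($l = \left(-130\right) \left(-21059\right) = 2737670$)
$- l = \left(-1\right) 2737670 = -2737670$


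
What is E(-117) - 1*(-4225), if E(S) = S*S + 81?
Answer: 17995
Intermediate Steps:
E(S) = 81 + S² (E(S) = S² + 81 = 81 + S²)
E(-117) - 1*(-4225) = (81 + (-117)²) - 1*(-4225) = (81 + 13689) + 4225 = 13770 + 4225 = 17995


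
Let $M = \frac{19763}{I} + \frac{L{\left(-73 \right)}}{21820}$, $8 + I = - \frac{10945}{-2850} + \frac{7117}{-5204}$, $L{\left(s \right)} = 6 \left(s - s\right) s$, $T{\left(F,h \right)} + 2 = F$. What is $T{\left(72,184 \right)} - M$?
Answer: $\frac{29885133910}{8197687} \approx 3645.6$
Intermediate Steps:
$T{\left(F,h \right)} = -2 + F$
$L{\left(s \right)} = 0$ ($L{\left(s \right)} = 6 \cdot 0 s = 0 s = 0$)
$I = - \frac{8197687}{1483140}$ ($I = -8 + \left(- \frac{10945}{-2850} + \frac{7117}{-5204}\right) = -8 + \left(\left(-10945\right) \left(- \frac{1}{2850}\right) + 7117 \left(- \frac{1}{5204}\right)\right) = -8 + \left(\frac{2189}{570} - \frac{7117}{5204}\right) = -8 + \frac{3667433}{1483140} = - \frac{8197687}{1483140} \approx -5.5273$)
$M = - \frac{29311295820}{8197687}$ ($M = \frac{19763}{- \frac{8197687}{1483140}} + \frac{0}{21820} = 19763 \left(- \frac{1483140}{8197687}\right) + 0 \cdot \frac{1}{21820} = - \frac{29311295820}{8197687} + 0 = - \frac{29311295820}{8197687} \approx -3575.6$)
$T{\left(72,184 \right)} - M = \left(-2 + 72\right) - - \frac{29311295820}{8197687} = 70 + \frac{29311295820}{8197687} = \frac{29885133910}{8197687}$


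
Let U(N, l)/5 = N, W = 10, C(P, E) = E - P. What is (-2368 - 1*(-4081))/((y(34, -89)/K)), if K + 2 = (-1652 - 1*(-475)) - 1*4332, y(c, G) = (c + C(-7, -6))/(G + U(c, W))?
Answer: -764667783/35 ≈ -2.1848e+7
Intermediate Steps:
U(N, l) = 5*N
y(c, G) = (1 + c)/(G + 5*c) (y(c, G) = (c + (-6 - 1*(-7)))/(G + 5*c) = (c + (-6 + 7))/(G + 5*c) = (c + 1)/(G + 5*c) = (1 + c)/(G + 5*c))
K = -5511 (K = -2 + ((-1652 - 1*(-475)) - 1*4332) = -2 + ((-1652 + 475) - 4332) = -2 + (-1177 - 4332) = -2 - 5509 = -5511)
(-2368 - 1*(-4081))/((y(34, -89)/K)) = (-2368 - 1*(-4081))/((((1 + 34)/(-89 + 5*34))/(-5511))) = (-2368 + 4081)/(((35/(-89 + 170))*(-1/5511))) = 1713/(((35/81)*(-1/5511))) = 1713/(-35/446391) = 1713*(-446391/35) = -764667783/35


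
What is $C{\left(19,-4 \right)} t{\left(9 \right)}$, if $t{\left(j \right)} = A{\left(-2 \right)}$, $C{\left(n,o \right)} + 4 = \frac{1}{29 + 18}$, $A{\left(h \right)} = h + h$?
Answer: $\frac{748}{47} \approx 15.915$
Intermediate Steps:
$A{\left(h \right)} = 2 h$
$C{\left(n,o \right)} = - \frac{187}{47}$ ($C{\left(n,o \right)} = -4 + \frac{1}{29 + 18} = -4 + \frac{1}{47} = - \frac{187}{47}$)
$t{\left(j \right)} = -4$ ($t{\left(j \right)} = 2 \left(-2\right) = -4$)
$C{\left(19,-4 \right)} t{\left(9 \right)} = \left(- \frac{187}{47}\right) \left(-4\right) = \frac{748}{47}$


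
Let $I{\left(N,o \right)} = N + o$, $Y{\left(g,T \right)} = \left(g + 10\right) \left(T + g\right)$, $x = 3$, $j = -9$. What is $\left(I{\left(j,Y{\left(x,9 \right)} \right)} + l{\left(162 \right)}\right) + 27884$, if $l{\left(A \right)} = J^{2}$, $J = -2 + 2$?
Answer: $28031$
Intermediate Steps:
$J = 0$
$Y{\left(g,T \right)} = \left(10 + g\right) \left(T + g\right)$
$l{\left(A \right)} = 0$ ($l{\left(A \right)} = 0^{2} = 0$)
$\left(I{\left(j,Y{\left(x,9 \right)} \right)} + l{\left(162 \right)}\right) + 27884 = \left(\left(-9 + \left(3^{2} + 10 \cdot 9 + 10 \cdot 3 + 9 \cdot 3\right)\right) + 0\right) + 27884 = \left(\left(-9 + \left(9 + 90 + 30 + 27\right)\right) + 0\right) + 27884 = \left(\left(-9 + 156\right) + 0\right) + 27884 = \left(147 + 0\right) + 27884 = 147 + 27884 = 28031$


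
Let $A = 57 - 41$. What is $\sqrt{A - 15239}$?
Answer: $i \sqrt{15223} \approx 123.38 i$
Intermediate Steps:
$A = 16$ ($A = 57 - 41 = 16$)
$\sqrt{A - 15239} = \sqrt{16 - 15239} = \sqrt{-15223} = i \sqrt{15223}$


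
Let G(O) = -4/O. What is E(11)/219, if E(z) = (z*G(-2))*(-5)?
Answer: -110/219 ≈ -0.50228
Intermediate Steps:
E(z) = -10*z (E(z) = (z*(-4/(-2)))*(-5) = (z*(-4*(-½)))*(-5) = (z*2)*(-5) = (2*z)*(-5) = -10*z)
E(11)/219 = -10*11/219 = -110*1/219 = -110/219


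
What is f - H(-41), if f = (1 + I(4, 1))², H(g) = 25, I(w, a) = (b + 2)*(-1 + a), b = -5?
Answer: -24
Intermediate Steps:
I(w, a) = 3 - 3*a (I(w, a) = (-5 + 2)*(-1 + a) = -3*(-1 + a) = 3 - 3*a)
f = 1 (f = (1 + (3 - 3*1))² = (1 + (3 - 3))² = (1 + 0)² = 1² = 1)
f - H(-41) = 1 - 1*25 = 1 - 25 = -24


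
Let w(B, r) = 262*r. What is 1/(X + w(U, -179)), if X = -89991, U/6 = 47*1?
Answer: -1/136889 ≈ -7.3052e-6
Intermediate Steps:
U = 282 (U = 6*(47*1) = 6*47 = 282)
1/(X + w(U, -179)) = 1/(-89991 + 262*(-179)) = 1/(-89991 - 46898) = 1/(-136889) = -1/136889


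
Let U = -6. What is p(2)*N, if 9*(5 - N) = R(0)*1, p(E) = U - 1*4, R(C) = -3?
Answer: -160/3 ≈ -53.333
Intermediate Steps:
p(E) = -10 (p(E) = -6 - 1*4 = -6 - 4 = -10)
N = 16/3 (N = 5 - (-1)/3 = 5 - 1/9*(-3) = 5 + 1/3 = 16/3 ≈ 5.3333)
p(2)*N = -10*16/3 = -160/3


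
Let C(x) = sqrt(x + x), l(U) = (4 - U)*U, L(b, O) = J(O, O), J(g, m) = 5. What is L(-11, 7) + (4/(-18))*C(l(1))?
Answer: 5 - 2*sqrt(6)/9 ≈ 4.4557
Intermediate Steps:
L(b, O) = 5
l(U) = U*(4 - U)
C(x) = sqrt(2)*sqrt(x) (C(x) = sqrt(2*x) = sqrt(2)*sqrt(x))
L(-11, 7) + (4/(-18))*C(l(1)) = 5 + (4/(-18))*(sqrt(2)*sqrt(1*(4 - 1*1))) = 5 + (4*(-1/18))*(sqrt(2)*sqrt(1*(4 - 1))) = 5 - 2*sqrt(2)*sqrt(1*3)/9 = 5 - 2*sqrt(2)*sqrt(3)/9 = 5 - 2*sqrt(6)/9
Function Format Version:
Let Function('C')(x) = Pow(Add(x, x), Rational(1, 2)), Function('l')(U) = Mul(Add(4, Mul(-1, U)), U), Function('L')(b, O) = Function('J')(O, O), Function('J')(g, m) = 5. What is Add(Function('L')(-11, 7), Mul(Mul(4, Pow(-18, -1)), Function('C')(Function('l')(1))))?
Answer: Add(5, Mul(Rational(-2, 9), Pow(6, Rational(1, 2)))) ≈ 4.4557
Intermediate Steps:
Function('L')(b, O) = 5
Function('l')(U) = Mul(U, Add(4, Mul(-1, U)))
Function('C')(x) = Mul(Pow(2, Rational(1, 2)), Pow(x, Rational(1, 2))) (Function('C')(x) = Pow(Mul(2, x), Rational(1, 2)) = Mul(Pow(2, Rational(1, 2)), Pow(x, Rational(1, 2))))
Add(Function('L')(-11, 7), Mul(Mul(4, Pow(-18, -1)), Function('C')(Function('l')(1)))) = Add(5, Mul(Mul(4, Pow(-18, -1)), Mul(Pow(2, Rational(1, 2)), Pow(Mul(1, Add(4, Mul(-1, 1))), Rational(1, 2))))) = Add(5, Mul(Mul(4, Rational(-1, 18)), Mul(Pow(2, Rational(1, 2)), Pow(Mul(1, Add(4, -1)), Rational(1, 2))))) = Add(5, Mul(Rational(-2, 9), Mul(Pow(2, Rational(1, 2)), Pow(Mul(1, 3), Rational(1, 2))))) = Add(5, Mul(Rational(-2, 9), Mul(Pow(2, Rational(1, 2)), Pow(3, Rational(1, 2))))) = Add(5, Mul(Rational(-2, 9), Pow(6, Rational(1, 2))))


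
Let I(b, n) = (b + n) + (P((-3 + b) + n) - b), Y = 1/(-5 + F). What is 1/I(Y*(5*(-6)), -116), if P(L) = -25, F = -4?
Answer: -1/141 ≈ -0.0070922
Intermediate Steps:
Y = -⅑ (Y = 1/(-5 - 4) = 1/(-9) = -⅑ ≈ -0.11111)
I(b, n) = -25 + n (I(b, n) = (b + n) + (-25 - b) = -25 + n)
1/I(Y*(5*(-6)), -116) = 1/(-25 - 116) = 1/(-141) = -1/141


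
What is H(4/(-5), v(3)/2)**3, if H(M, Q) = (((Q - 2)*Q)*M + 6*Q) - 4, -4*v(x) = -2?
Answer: -79507/8000 ≈ -9.9384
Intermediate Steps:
v(x) = 1/2 (v(x) = -1/4*(-2) = 1/2)
H(M, Q) = -4 + 6*Q + M*Q*(-2 + Q) (H(M, Q) = (((-2 + Q)*Q)*M + 6*Q) - 4 = ((Q*(-2 + Q))*M + 6*Q) - 4 = (M*Q*(-2 + Q) + 6*Q) - 4 = (6*Q + M*Q*(-2 + Q)) - 4 = -4 + 6*Q + M*Q*(-2 + Q))
H(4/(-5), v(3)/2)**3 = (-4 + 6*((1/2)/2) + (4/(-5))*((1/2)/2)**2 - 2*4/(-5)*(1/2)/2)**3 = (-4 + 6*((1/2)*(1/2)) + (4*(-1/5))*((1/2)*(1/2))**2 - 2*4*(-1/5)*(1/2)*(1/2))**3 = (-4 + 6*(1/4) - 4*(1/4)**2/5 - 2*(-4/5)*1/4)**3 = (-4 + 3/2 - 4/5*1/16 + 2/5)**3 = (-4 + 3/2 - 1/20 + 2/5)**3 = (-43/20)**3 = -79507/8000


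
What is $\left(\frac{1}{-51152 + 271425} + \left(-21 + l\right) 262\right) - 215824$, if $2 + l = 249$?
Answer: $- \frac{34497395075}{220273} \approx -1.5661 \cdot 10^{5}$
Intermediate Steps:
$l = 247$ ($l = -2 + 249 = 247$)
$\left(\frac{1}{-51152 + 271425} + \left(-21 + l\right) 262\right) - 215824 = \left(\frac{1}{-51152 + 271425} + \left(-21 + 247\right) 262\right) - 215824 = \left(\frac{1}{220273} + 226 \cdot 262\right) - 215824 = \left(\frac{1}{220273} + 59212\right) - 215824 = \frac{13042804877}{220273} - 215824 = - \frac{34497395075}{220273}$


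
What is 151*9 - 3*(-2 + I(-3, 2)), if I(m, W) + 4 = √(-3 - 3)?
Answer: 1377 - 3*I*√6 ≈ 1377.0 - 7.3485*I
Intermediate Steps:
I(m, W) = -4 + I*√6 (I(m, W) = -4 + √(-3 - 3) = -4 + √(-6) = -4 + I*√6)
151*9 - 3*(-2 + I(-3, 2)) = 151*9 - 3*(-2 + (-4 + I*√6)) = 1359 - 3*(-6 + I*√6) = 1359 + (18 - 3*I*√6) = 1377 - 3*I*√6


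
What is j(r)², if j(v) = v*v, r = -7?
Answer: 2401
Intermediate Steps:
j(v) = v²
j(r)² = ((-7)²)² = 49² = 2401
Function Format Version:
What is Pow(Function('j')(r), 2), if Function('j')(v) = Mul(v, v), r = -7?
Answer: 2401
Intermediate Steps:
Function('j')(v) = Pow(v, 2)
Pow(Function('j')(r), 2) = Pow(Pow(-7, 2), 2) = Pow(49, 2) = 2401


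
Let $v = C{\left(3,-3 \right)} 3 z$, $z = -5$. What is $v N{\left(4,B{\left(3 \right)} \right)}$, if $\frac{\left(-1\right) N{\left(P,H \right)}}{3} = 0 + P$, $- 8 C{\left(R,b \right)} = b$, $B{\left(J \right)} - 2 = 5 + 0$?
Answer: $\frac{135}{2} \approx 67.5$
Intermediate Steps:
$B{\left(J \right)} = 7$ ($B{\left(J \right)} = 2 + \left(5 + 0\right) = 2 + 5 = 7$)
$C{\left(R,b \right)} = - \frac{b}{8}$
$N{\left(P,H \right)} = - 3 P$ ($N{\left(P,H \right)} = - 3 \left(0 + P\right) = - 3 P$)
$v = - \frac{45}{8}$ ($v = \left(- \frac{1}{8}\right) \left(-3\right) 3 \left(-5\right) = \frac{3}{8} \cdot 3 \left(-5\right) = \frac{9}{8} \left(-5\right) = - \frac{45}{8} \approx -5.625$)
$v N{\left(4,B{\left(3 \right)} \right)} = - \frac{45 \left(\left(-3\right) 4\right)}{8} = \left(- \frac{45}{8}\right) \left(-12\right) = \frac{135}{2}$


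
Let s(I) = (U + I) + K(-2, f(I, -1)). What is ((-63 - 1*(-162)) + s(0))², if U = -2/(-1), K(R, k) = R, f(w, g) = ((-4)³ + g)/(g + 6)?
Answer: 9801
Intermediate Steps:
f(w, g) = (-64 + g)/(6 + g)
U = 2 (U = -2*(-1) = 2)
s(I) = I (s(I) = (2 + I) - 2 = I)
((-63 - 1*(-162)) + s(0))² = ((-63 - 1*(-162)) + 0)² = ((-63 + 162) + 0)² = (99 + 0)² = 99² = 9801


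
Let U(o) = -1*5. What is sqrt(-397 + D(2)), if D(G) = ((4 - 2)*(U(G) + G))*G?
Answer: I*sqrt(409) ≈ 20.224*I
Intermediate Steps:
U(o) = -5
D(G) = G*(-10 + 2*G) (D(G) = ((4 - 2)*(-5 + G))*G = (2*(-5 + G))*G = (-10 + 2*G)*G = G*(-10 + 2*G))
sqrt(-397 + D(2)) = sqrt(-397 + 2*2*(-5 + 2)) = sqrt(-397 + 2*2*(-3)) = sqrt(-397 - 12) = sqrt(-409) = I*sqrt(409)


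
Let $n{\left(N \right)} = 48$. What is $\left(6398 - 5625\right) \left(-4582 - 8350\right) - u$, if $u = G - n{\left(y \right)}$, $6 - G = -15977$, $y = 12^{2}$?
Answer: $-10012371$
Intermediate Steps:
$y = 144$
$G = 15983$ ($G = 6 - -15977 = 6 + 15977 = 15983$)
$u = 15935$ ($u = 15983 - 48 = 15935$)
$\left(6398 - 5625\right) \left(-4582 - 8350\right) - u = \left(6398 - 5625\right) \left(-4582 - 8350\right) - 15935 = 773 \left(-12932\right) - 15935 = -9996436 - 15935 = -10012371$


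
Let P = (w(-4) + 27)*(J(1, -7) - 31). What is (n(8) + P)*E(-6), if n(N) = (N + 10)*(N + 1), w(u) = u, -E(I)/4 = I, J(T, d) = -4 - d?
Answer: -11568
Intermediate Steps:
E(I) = -4*I
n(N) = (1 + N)*(10 + N) (n(N) = (10 + N)*(1 + N) = (1 + N)*(10 + N))
P = -644 (P = (-4 + 27)*((-4 - 1*(-7)) - 31) = 23*((-4 + 7) - 31) = 23*(3 - 31) = 23*(-28) = -644)
(n(8) + P)*E(-6) = ((10 + 8**2 + 11*8) - 644)*(-4*(-6)) = ((10 + 64 + 88) - 644)*24 = (162 - 644)*24 = -482*24 = -11568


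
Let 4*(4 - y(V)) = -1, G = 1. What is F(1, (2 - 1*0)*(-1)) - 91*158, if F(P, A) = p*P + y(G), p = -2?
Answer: -57503/4 ≈ -14376.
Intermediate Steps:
y(V) = 17/4 (y(V) = 4 - ¼*(-1) = 4 + ¼ = 17/4)
F(P, A) = 17/4 - 2*P (F(P, A) = -2*P + 17/4 = 17/4 - 2*P)
F(1, (2 - 1*0)*(-1)) - 91*158 = (17/4 - 2*1) - 91*158 = (17/4 - 2) - 14378 = 9/4 - 14378 = -57503/4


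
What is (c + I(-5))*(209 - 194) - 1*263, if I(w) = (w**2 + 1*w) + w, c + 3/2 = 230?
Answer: 6779/2 ≈ 3389.5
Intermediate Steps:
c = 457/2 (c = -3/2 + 230 = 457/2 ≈ 228.50)
I(w) = w**2 + 2*w (I(w) = (w**2 + w) + w = (w + w**2) + w = w**2 + 2*w)
(c + I(-5))*(209 - 194) - 1*263 = (457/2 - 5*(2 - 5))*(209 - 194) - 1*263 = (457/2 - 5*(-3))*15 - 263 = (457/2 + 15)*15 - 263 = (487/2)*15 - 263 = 7305/2 - 263 = 6779/2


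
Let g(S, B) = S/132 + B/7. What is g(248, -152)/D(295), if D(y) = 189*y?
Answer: -4582/12879405 ≈ -0.00035576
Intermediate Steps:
g(S, B) = B/7 + S/132 (g(S, B) = S*(1/132) + B*(⅐) = S/132 + B/7 = B/7 + S/132)
g(248, -152)/D(295) = ((⅐)*(-152) + (1/132)*248)/((189*295)) = (-152/7 + 62/33)/55755 = -4582/231*1/55755 = -4582/12879405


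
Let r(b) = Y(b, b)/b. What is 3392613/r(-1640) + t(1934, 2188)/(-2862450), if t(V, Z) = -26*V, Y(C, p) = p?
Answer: 4855592566067/1431225 ≈ 3.3926e+6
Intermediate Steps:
r(b) = 1 (r(b) = b/b = 1)
3392613/r(-1640) + t(1934, 2188)/(-2862450) = 3392613/1 - 26*1934/(-2862450) = 3392613*1 - 50284*(-1/2862450) = 3392613 + 25142/1431225 = 4855592566067/1431225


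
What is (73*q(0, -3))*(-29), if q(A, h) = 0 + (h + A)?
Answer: 6351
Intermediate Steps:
q(A, h) = A + h (q(A, h) = 0 + (A + h) = A + h)
(73*q(0, -3))*(-29) = (73*(0 - 3))*(-29) = (73*(-3))*(-29) = -219*(-29) = 6351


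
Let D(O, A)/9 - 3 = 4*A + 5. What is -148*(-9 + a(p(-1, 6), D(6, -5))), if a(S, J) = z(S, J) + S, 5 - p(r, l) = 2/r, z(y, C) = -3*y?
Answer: 3404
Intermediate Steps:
p(r, l) = 5 - 2/r
D(O, A) = 72 + 36*A (D(O, A) = 27 + 9*(4*A + 5) = 27 + 9*(5 + 4*A) = 27 + (45 + 36*A) = 72 + 36*A)
a(S, J) = -2*S (a(S, J) = -3*S + S = -2*S)
-148*(-9 + a(p(-1, 6), D(6, -5))) = -148*(-9 - 2*(5 - 2/(-1))) = -148*(-9 - 2*(5 - 2*(-1))) = -148*(-9 - 2*(5 + 2)) = -148*(-9 - 2*7) = -148*(-9 - 14) = -148*(-23) = 3404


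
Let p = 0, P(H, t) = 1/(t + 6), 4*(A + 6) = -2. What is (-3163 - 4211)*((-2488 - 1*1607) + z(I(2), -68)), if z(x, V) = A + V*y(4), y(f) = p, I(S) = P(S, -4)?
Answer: 30244461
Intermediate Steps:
A = -13/2 (A = -6 + (1/4)*(-2) = -6 - 1/2 = -13/2 ≈ -6.5000)
P(H, t) = 1/(6 + t)
I(S) = 1/2 (I(S) = 1/(6 - 4) = 1/2)
y(f) = 0
z(x, V) = -13/2 (z(x, V) = -13/2 + V*0 = -13/2 + 0 = -13/2)
(-3163 - 4211)*((-2488 - 1*1607) + z(I(2), -68)) = (-3163 - 4211)*((-2488 - 1*1607) - 13/2) = -7374*((-2488 - 1607) - 13/2) = -7374*(-4095 - 13/2) = -7374*(-8203/2) = 30244461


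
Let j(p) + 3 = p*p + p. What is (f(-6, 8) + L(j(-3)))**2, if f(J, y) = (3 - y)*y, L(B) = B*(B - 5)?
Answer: 2116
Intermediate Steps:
j(p) = -3 + p + p**2 (j(p) = -3 + (p*p + p) = -3 + (p**2 + p) = -3 + (p + p**2) = -3 + p + p**2)
L(B) = B*(-5 + B)
f(J, y) = y*(3 - y)
(f(-6, 8) + L(j(-3)))**2 = (8*(3 - 1*8) + (-3 - 3 + (-3)**2)*(-5 + (-3 - 3 + (-3)**2)))**2 = (8*(3 - 8) + (-3 - 3 + 9)*(-5 + (-3 - 3 + 9)))**2 = (8*(-5) + 3*(-5 + 3))**2 = (-40 + 3*(-2))**2 = (-40 - 6)**2 = (-46)**2 = 2116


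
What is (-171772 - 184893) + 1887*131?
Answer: -109468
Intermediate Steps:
(-171772 - 184893) + 1887*131 = -356665 + 247197 = -109468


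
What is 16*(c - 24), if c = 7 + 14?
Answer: -48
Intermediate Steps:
c = 21
16*(c - 24) = 16*(21 - 24) = 16*(-3) = -48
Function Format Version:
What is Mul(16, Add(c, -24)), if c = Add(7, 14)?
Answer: -48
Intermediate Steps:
c = 21
Mul(16, Add(c, -24)) = Mul(16, Add(21, -24)) = Mul(16, -3) = -48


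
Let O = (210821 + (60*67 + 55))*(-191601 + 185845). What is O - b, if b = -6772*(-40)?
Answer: -1237212256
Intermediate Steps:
O = -1236941376 (O = (210821 + (4020 + 55))*(-5756) = (210821 + 4075)*(-5756) = 214896*(-5756) = -1236941376)
b = 270880
O - b = -1236941376 - 1*270880 = -1236941376 - 270880 = -1237212256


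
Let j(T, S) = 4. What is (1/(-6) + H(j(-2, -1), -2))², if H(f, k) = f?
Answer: 529/36 ≈ 14.694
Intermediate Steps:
(1/(-6) + H(j(-2, -1), -2))² = (1/(-6) + 4)² = (-⅙ + 4)² = (23/6)² = 529/36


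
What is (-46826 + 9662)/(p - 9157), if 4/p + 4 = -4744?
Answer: 3676139/905780 ≈ 4.0585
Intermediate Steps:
p = -1/1187 (p = 4/(-4 - 4744) = 4/(-4748) = 4*(-1/4748) = -1/1187 ≈ -0.00084246)
(-46826 + 9662)/(p - 9157) = (-46826 + 9662)/(-1/1187 - 9157) = -37164/(-10869360/1187) = -37164*(-1187/10869360) = 3676139/905780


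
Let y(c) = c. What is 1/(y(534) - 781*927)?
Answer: -1/723453 ≈ -1.3823e-6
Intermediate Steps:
1/(y(534) - 781*927) = 1/(534 - 781*927) = 1/(534 - 723987) = 1/(-723453) = -1/723453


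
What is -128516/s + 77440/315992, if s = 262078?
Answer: -1269669222/5175909461 ≈ -0.24530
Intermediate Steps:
-128516/s + 77440/315992 = -128516/262078 + 77440/315992 = -128516*1/262078 + 77440*(1/315992) = -64258/131039 + 9680/39499 = -1269669222/5175909461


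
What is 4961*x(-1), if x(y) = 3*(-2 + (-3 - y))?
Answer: -59532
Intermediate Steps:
x(y) = -15 - 3*y (x(y) = 3*(-5 - y) = -15 - 3*y)
4961*x(-1) = 4961*(-15 - 3*(-1)) = 4961*(-15 + 3) = 4961*(-12) = -59532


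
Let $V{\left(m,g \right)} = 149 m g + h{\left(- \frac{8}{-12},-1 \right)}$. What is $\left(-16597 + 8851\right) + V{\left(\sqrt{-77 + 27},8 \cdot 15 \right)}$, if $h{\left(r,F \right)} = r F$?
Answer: $- \frac{23240}{3} + 89400 i \sqrt{2} \approx -7746.7 + 1.2643 \cdot 10^{5} i$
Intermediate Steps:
$h{\left(r,F \right)} = F r$
$V{\left(m,g \right)} = - \frac{2}{3} + 149 g m$ ($V{\left(m,g \right)} = 149 m g - - \frac{8}{-12} = 149 g m - \left(-8\right) \left(- \frac{1}{12}\right) = 149 g m - \frac{2}{3} = - \frac{2}{3} + 149 g m$)
$\left(-16597 + 8851\right) + V{\left(\sqrt{-77 + 27},8 \cdot 15 \right)} = \left(-16597 + 8851\right) - \left(\frac{2}{3} - 149 \cdot 8 \cdot 15 \sqrt{-77 + 27}\right) = -7746 - \left(\frac{2}{3} - 17880 \sqrt{-50}\right) = -7746 - \left(\frac{2}{3} - 17880 \cdot 5 i \sqrt{2}\right) = -7746 - \left(\frac{2}{3} - 89400 i \sqrt{2}\right) = - \frac{23240}{3} + 89400 i \sqrt{2}$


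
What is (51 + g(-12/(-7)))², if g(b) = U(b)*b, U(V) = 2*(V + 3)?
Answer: 10830681/2401 ≈ 4510.9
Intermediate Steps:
U(V) = 6 + 2*V (U(V) = 2*(3 + V) = 6 + 2*V)
g(b) = b*(6 + 2*b) (g(b) = (6 + 2*b)*b = b*(6 + 2*b))
(51 + g(-12/(-7)))² = (51 + 2*(-12/(-7))*(3 - 12/(-7)))² = (51 + 2*(-12*(-⅐))*(3 - 12*(-⅐)))² = (51 + 2*(12/7)*(3 + 12/7))² = (51 + 2*(12/7)*(33/7))² = (51 + 792/49)² = (3291/49)² = 10830681/2401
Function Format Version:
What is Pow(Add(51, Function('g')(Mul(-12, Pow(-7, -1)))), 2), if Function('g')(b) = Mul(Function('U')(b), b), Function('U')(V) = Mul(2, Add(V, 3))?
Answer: Rational(10830681, 2401) ≈ 4510.9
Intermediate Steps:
Function('U')(V) = Add(6, Mul(2, V)) (Function('U')(V) = Mul(2, Add(3, V)) = Add(6, Mul(2, V)))
Function('g')(b) = Mul(b, Add(6, Mul(2, b))) (Function('g')(b) = Mul(Add(6, Mul(2, b)), b) = Mul(b, Add(6, Mul(2, b))))
Pow(Add(51, Function('g')(Mul(-12, Pow(-7, -1)))), 2) = Pow(Add(51, Mul(2, Mul(-12, Pow(-7, -1)), Add(3, Mul(-12, Pow(-7, -1))))), 2) = Pow(Add(51, Mul(2, Mul(-12, Rational(-1, 7)), Add(3, Mul(-12, Rational(-1, 7))))), 2) = Pow(Add(51, Mul(2, Rational(12, 7), Add(3, Rational(12, 7)))), 2) = Pow(Add(51, Mul(2, Rational(12, 7), Rational(33, 7))), 2) = Pow(Add(51, Rational(792, 49)), 2) = Pow(Rational(3291, 49), 2) = Rational(10830681, 2401)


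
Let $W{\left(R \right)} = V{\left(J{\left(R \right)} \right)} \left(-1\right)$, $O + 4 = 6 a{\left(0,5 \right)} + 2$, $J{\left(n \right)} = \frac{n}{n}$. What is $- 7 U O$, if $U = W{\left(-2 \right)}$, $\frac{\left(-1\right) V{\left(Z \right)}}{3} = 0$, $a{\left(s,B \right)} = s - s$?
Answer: $0$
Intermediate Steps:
$a{\left(s,B \right)} = 0$
$J{\left(n \right)} = 1$
$V{\left(Z \right)} = 0$ ($V{\left(Z \right)} = \left(-3\right) 0 = 0$)
$O = -2$ ($O = -4 + \left(6 \cdot 0 + 2\right) = -4 + \left(0 + 2\right) = -4 + 2 = -2$)
$W{\left(R \right)} = 0$ ($W{\left(R \right)} = 0 \left(-1\right) = 0$)
$U = 0$
$- 7 U O = \left(-7\right) 0 \left(-2\right) = 0 \left(-2\right) = 0$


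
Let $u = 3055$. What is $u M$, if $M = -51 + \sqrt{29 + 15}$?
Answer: $-155805 + 6110 \sqrt{11} \approx -1.3554 \cdot 10^{5}$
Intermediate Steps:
$M = -51 + 2 \sqrt{11}$ ($M = -51 + \sqrt{44} = -51 + 2 \sqrt{11} \approx -44.367$)
$u M = 3055 \left(-51 + 2 \sqrt{11}\right) = -155805 + 6110 \sqrt{11}$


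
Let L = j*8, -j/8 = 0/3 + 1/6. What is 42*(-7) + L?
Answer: -914/3 ≈ -304.67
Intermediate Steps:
j = -4/3 (j = -8*(0/3 + 1/6) = -8*(0*(1/3) + 1*(1/6)) = -8*(0 + 1/6) = -8*1/6 = -4/3 ≈ -1.3333)
L = -32/3 (L = -4/3*8 = -32/3 ≈ -10.667)
42*(-7) + L = 42*(-7) - 32/3 = -294 - 32/3 = -914/3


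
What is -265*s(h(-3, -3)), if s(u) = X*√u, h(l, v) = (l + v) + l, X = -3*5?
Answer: 11925*I ≈ 11925.0*I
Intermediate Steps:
X = -15
h(l, v) = v + 2*l
s(u) = -15*√u
-265*s(h(-3, -3)) = -(-3975)*√(-3 + 2*(-3)) = -(-3975)*√(-3 - 6) = -(-3975)*√(-9) = -(-3975)*3*I = -(-11925)*I = 11925*I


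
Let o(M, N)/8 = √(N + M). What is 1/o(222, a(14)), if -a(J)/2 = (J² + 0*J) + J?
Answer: -I*√22/528 ≈ -0.0088834*I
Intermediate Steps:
a(J) = -2*J - 2*J² (a(J) = -2*((J² + 0*J) + J) = -2*((J² + 0) + J) = -2*(J² + J) = -2*(J + J²) = -2*J - 2*J²)
o(M, N) = 8*√(M + N) (o(M, N) = 8*√(N + M) = 8*√(M + N))
1/o(222, a(14)) = 1/(8*√(222 - 2*14*(1 + 14))) = 1/(8*√(222 - 2*14*15)) = 1/(8*√(222 - 420)) = 1/(8*√(-198)) = 1/(8*(3*I*√22)) = 1/(24*I*√22) = -I*√22/528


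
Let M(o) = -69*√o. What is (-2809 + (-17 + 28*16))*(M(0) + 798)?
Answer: -1897644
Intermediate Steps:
(-2809 + (-17 + 28*16))*(M(0) + 798) = (-2809 + (-17 + 28*16))*(-69*√0 + 798) = (-2809 + (-17 + 448))*(-69*0 + 798) = (-2809 + 431)*(0 + 798) = -2378*798 = -1897644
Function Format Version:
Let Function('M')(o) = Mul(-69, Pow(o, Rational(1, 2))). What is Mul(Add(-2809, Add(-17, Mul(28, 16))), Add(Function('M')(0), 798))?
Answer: -1897644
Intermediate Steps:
Mul(Add(-2809, Add(-17, Mul(28, 16))), Add(Function('M')(0), 798)) = Mul(Add(-2809, Add(-17, Mul(28, 16))), Add(Mul(-69, Pow(0, Rational(1, 2))), 798)) = Mul(Add(-2809, Add(-17, 448)), Add(Mul(-69, 0), 798)) = Mul(Add(-2809, 431), Add(0, 798)) = Mul(-2378, 798) = -1897644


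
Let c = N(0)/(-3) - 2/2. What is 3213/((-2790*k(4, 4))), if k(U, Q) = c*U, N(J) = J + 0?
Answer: 357/1240 ≈ 0.28790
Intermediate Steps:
N(J) = J
c = -1 (c = 0/(-3) - 2/2 = 0*(-⅓) - 2*½ = 0 - 1 = -1)
k(U, Q) = -U
3213/((-2790*k(4, 4))) = 3213/((-(-2790)*4)) = 3213/((-2790*(-4))) = 3213/11160 = 3213*(1/11160) = 357/1240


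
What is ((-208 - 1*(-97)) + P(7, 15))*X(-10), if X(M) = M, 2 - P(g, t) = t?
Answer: 1240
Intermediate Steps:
P(g, t) = 2 - t
((-208 - 1*(-97)) + P(7, 15))*X(-10) = ((-208 - 1*(-97)) + (2 - 1*15))*(-10) = ((-208 + 97) + (2 - 15))*(-10) = (-111 - 13)*(-10) = -124*(-10) = 1240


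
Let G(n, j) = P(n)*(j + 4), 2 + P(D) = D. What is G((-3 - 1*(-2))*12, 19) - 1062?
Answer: -1384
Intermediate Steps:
P(D) = -2 + D
G(n, j) = (-2 + n)*(4 + j) (G(n, j) = (-2 + n)*(j + 4) = (-2 + n)*(4 + j))
G((-3 - 1*(-2))*12, 19) - 1062 = (-2 + (-3 - 1*(-2))*12)*(4 + 19) - 1062 = (-2 + (-3 + 2)*12)*23 - 1062 = (-2 - 1*12)*23 - 1062 = (-2 - 12)*23 - 1062 = -14*23 - 1062 = -322 - 1062 = -1384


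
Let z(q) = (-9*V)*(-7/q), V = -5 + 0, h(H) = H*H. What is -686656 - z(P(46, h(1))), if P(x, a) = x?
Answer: -31585861/46 ≈ -6.8665e+5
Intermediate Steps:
h(H) = H²
V = -5
z(q) = -315/q (z(q) = (-9*(-5))*(-7/q) = 45*(-7/q) = -315/q)
-686656 - z(P(46, h(1))) = -686656 - (-315)/46 = -686656 - 1*(-315/46) = -686656 + 315/46 = -31585861/46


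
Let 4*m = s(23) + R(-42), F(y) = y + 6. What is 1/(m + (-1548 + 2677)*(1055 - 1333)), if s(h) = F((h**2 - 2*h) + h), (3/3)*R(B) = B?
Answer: -2/627489 ≈ -3.1873e-6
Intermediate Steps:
R(B) = B
F(y) = 6 + y
s(h) = 6 + h**2 - h (s(h) = 6 + ((h**2 - 2*h) + h) = 6 + (h**2 - h) = 6 + h**2 - h)
m = 235/2 (m = ((6 + 23*(-1 + 23)) - 42)/4 = ((6 + 23*22) - 42)/4 = ((6 + 506) - 42)/4 = (512 - 42)/4 = (1/4)*470 = 235/2 ≈ 117.50)
1/(m + (-1548 + 2677)*(1055 - 1333)) = 1/(235/2 + (-1548 + 2677)*(1055 - 1333)) = 1/(235/2 + 1129*(-278)) = 1/(235/2 - 313862) = 1/(-627489/2) = -2/627489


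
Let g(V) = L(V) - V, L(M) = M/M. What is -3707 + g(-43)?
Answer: -3663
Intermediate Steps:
L(M) = 1
g(V) = 1 - V
-3707 + g(-43) = -3707 + (1 - 1*(-43)) = -3707 + (1 + 43) = -3707 + 44 = -3663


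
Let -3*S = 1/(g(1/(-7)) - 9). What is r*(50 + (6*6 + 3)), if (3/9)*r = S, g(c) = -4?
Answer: 89/13 ≈ 6.8462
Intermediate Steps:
S = 1/39 (S = -1/(3*(-4 - 9)) = -1/3/(-13) = -1/3*(-1/13) = 1/39 ≈ 0.025641)
r = 1/13 (r = 3*(1/39) = 1/13 ≈ 0.076923)
r*(50 + (6*6 + 3)) = (50 + (6*6 + 3))/13 = (50 + (36 + 3))/13 = (50 + 39)/13 = (1/13)*89 = 89/13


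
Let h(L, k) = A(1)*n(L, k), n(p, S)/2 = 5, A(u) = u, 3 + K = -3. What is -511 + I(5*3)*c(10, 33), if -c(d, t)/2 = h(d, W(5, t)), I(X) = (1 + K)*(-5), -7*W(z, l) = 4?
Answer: -1011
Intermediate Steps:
K = -6 (K = -3 - 3 = -6)
W(z, l) = -4/7 (W(z, l) = -1/7*4 = -4/7)
n(p, S) = 10 (n(p, S) = 2*5 = 10)
I(X) = 25 (I(X) = (1 - 6)*(-5) = -5*(-5) = 25)
h(L, k) = 10 (h(L, k) = 1*10 = 10)
c(d, t) = -20 (c(d, t) = -2*10 = -20)
-511 + I(5*3)*c(10, 33) = -511 + 25*(-20) = -511 - 500 = -1011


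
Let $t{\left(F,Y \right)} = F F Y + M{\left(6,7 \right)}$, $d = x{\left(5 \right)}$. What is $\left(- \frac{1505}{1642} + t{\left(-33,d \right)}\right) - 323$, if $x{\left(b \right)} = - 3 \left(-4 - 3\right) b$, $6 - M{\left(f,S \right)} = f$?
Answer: $\frac{187222619}{1642} \approx 1.1402 \cdot 10^{5}$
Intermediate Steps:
$M{\left(f,S \right)} = 6 - f$
$x{\left(b \right)} = 21 b$ ($x{\left(b \right)} = - 3 \left(-4 - 3\right) b = \left(-3\right) \left(-7\right) b = 21 b$)
$d = 105$ ($d = 21 \cdot 5 = 105$)
$t{\left(F,Y \right)} = Y F^{2}$ ($t{\left(F,Y \right)} = F F Y + \left(6 - 6\right) = F^{2} Y + \left(6 - 6\right) = Y F^{2} + 0 = Y F^{2}$)
$\left(- \frac{1505}{1642} + t{\left(-33,d \right)}\right) - 323 = \left(- \frac{1505}{1642} + 105 \left(-33\right)^{2}\right) - 323 = \left(\left(-1505\right) \frac{1}{1642} + 105 \cdot 1089\right) - 323 = \left(- \frac{1505}{1642} + 114345\right) - 323 = \frac{187752985}{1642} - 323 = \frac{187222619}{1642}$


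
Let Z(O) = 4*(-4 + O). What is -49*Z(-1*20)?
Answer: 4704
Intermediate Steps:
Z(O) = -16 + 4*O
-49*Z(-1*20) = -49*(-16 + 4*(-1*20)) = -49*(-16 + 4*(-20)) = -49*(-16 - 80) = -49*(-96) = 4704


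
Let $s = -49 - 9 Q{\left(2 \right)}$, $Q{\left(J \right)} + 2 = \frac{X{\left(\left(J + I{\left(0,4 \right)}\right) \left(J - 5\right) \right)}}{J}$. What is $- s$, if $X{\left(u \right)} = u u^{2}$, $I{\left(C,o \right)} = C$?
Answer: $-941$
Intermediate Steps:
$X{\left(u \right)} = u^{3}$
$Q{\left(J \right)} = -2 + J^{2} \left(-5 + J\right)^{3}$ ($Q{\left(J \right)} = -2 + \frac{\left(\left(J + 0\right) \left(J - 5\right)\right)^{3}}{J} = -2 + \frac{\left(J \left(-5 + J\right)\right)^{3}}{J} = -2 + \frac{J^{3} \left(-5 + J\right)^{3}}{J} = -2 + J^{2} \left(-5 + J\right)^{3}$)
$s = 941$ ($s = -49 - 9 \left(-2 + 2^{2} \left(-5 + 2\right)^{3}\right) = -49 - 9 \left(-2 + 4 \left(-3\right)^{3}\right) = -49 - 9 \left(-2 + 4 \left(-27\right)\right) = -49 - 9 \left(-2 - 108\right) = -49 - -990 = -49 + 990 = 941$)
$- s = \left(-1\right) 941 = -941$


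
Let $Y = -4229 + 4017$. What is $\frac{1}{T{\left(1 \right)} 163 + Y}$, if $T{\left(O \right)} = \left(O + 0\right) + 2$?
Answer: $\frac{1}{277} \approx 0.0036101$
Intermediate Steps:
$T{\left(O \right)} = 2 + O$ ($T{\left(O \right)} = O + 2 = 2 + O$)
$Y = -212$
$\frac{1}{T{\left(1 \right)} 163 + Y} = \frac{1}{\left(2 + 1\right) 163 - 212} = \frac{1}{3 \cdot 163 - 212} = \frac{1}{489 - 212} = \frac{1}{277}$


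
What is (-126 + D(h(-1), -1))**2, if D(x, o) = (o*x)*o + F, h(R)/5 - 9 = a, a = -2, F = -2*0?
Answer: 8281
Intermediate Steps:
F = 0
h(R) = 35 (h(R) = 45 + 5*(-2) = 45 - 10 = 35)
D(x, o) = x*o**2 (D(x, o) = (o*x)*o + 0 = x*o**2 + 0 = x*o**2)
(-126 + D(h(-1), -1))**2 = (-126 + 35*(-1)**2)**2 = (-126 + 35*1)**2 = (-126 + 35)**2 = (-91)**2 = 8281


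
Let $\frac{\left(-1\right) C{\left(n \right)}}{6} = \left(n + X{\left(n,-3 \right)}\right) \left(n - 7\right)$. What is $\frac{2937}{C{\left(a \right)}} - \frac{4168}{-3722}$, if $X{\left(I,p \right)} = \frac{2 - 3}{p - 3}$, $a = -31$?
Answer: $\frac{9184763}{13082830} \approx 0.70205$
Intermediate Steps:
$X{\left(I,p \right)} = - \frac{1}{-3 + p}$
$C{\left(n \right)} = - 6 \left(-7 + n\right) \left(\frac{1}{6} + n\right)$ ($C{\left(n \right)} = - 6 \left(n - \frac{1}{-3 - 3}\right) \left(n - 7\right) = - 6 \left(n - \frac{1}{-6}\right) \left(-7 + n\right) = - 6 \left(n - - \frac{1}{6}\right) \left(-7 + n\right) = - 6 \left(n + \frac{1}{6}\right) \left(-7 + n\right) = - 6 \left(\frac{1}{6} + n\right) \left(-7 + n\right) = - 6 \left(-7 + n\right) \left(\frac{1}{6} + n\right)$)
$\frac{2937}{C{\left(a \right)}} - \frac{4168}{-3722} = \frac{2937}{7 - 6 \left(-31\right)^{2} + 41 \left(-31\right)} - \frac{4168}{-3722} = \frac{2937}{7 - 5766 - 1271} - - \frac{2084}{1861} = \frac{2937}{7 - 5766 - 1271} + \frac{2084}{1861} = \frac{2937}{-7030} + \frac{2084}{1861} = 2937 \left(- \frac{1}{7030}\right) + \frac{2084}{1861} = - \frac{2937}{7030} + \frac{2084}{1861} = \frac{9184763}{13082830}$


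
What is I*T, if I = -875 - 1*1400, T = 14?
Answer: -31850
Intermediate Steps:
I = -2275 (I = -875 - 1400 = -2275)
I*T = -2275*14 = -31850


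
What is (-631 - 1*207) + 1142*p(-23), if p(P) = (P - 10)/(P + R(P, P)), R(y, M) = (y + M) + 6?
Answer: -5036/21 ≈ -239.81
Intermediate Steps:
R(y, M) = 6 + M + y (R(y, M) = (M + y) + 6 = 6 + M + y)
p(P) = (-10 + P)/(6 + 3*P) (p(P) = (P - 10)/(P + (6 + P + P)) = (-10 + P)/(P + (6 + 2*P)) = (-10 + P)/(6 + 3*P))
(-631 - 1*207) + 1142*p(-23) = (-631 - 1*207) + 1142*((-10 - 23)/(3*(2 - 23))) = (-631 - 207) + 1142*((1/3)*(-33)/(-21)) = -838 + 1142*((1/3)*(-1/21)*(-33)) = -838 + 1142*(11/21) = -838 + 12562/21 = -5036/21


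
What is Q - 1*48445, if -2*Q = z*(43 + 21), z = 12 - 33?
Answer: -47773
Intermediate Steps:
z = -21
Q = 672 (Q = -(-21)*(43 + 21)/2 = -(-21)*64/2 = -½*(-1344) = 672)
Q - 1*48445 = 672 - 1*48445 = 672 - 48445 = -47773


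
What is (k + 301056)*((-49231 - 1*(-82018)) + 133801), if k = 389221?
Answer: 114991864876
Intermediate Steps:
(k + 301056)*((-49231 - 1*(-82018)) + 133801) = (389221 + 301056)*((-49231 - 1*(-82018)) + 133801) = 690277*((-49231 + 82018) + 133801) = 690277*(32787 + 133801) = 690277*166588 = 114991864876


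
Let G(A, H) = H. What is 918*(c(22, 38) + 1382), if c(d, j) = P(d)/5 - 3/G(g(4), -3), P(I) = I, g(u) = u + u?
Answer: 6368166/5 ≈ 1.2736e+6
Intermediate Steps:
g(u) = 2*u
c(d, j) = 1 + d/5 (c(d, j) = d/5 - 3/(-3) = d*(⅕) - 3*(-⅓) = d/5 + 1 = 1 + d/5)
918*(c(22, 38) + 1382) = 918*((1 + (⅕)*22) + 1382) = 918*((1 + 22/5) + 1382) = 918*(27/5 + 1382) = 918*(6937/5) = 6368166/5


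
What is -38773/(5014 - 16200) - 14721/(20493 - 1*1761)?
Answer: 1910295/712708 ≈ 2.6803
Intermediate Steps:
-38773/(5014 - 16200) - 14721/(20493 - 1*1761) = -38773/(-11186) - 14721/(20493 - 1761) = -38773*(-1/11186) - 14721/18732 = 5539/1598 - 14721*1/18732 = 5539/1598 - 701/892 = 1910295/712708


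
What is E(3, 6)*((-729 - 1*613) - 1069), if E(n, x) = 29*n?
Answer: -209757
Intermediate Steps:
E(3, 6)*((-729 - 1*613) - 1069) = (29*3)*((-729 - 1*613) - 1069) = 87*((-729 - 613) - 1069) = 87*(-1342 - 1069) = 87*(-2411) = -209757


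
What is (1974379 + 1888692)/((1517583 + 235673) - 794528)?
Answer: 3863071/958728 ≈ 4.0294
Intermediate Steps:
(1974379 + 1888692)/((1517583 + 235673) - 794528) = 3863071/(1753256 - 794528) = 3863071/958728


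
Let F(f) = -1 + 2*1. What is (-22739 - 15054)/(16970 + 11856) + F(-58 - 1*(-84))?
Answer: -1281/4118 ≈ -0.31107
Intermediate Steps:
F(f) = 1 (F(f) = -1 + 2 = 1)
(-22739 - 15054)/(16970 + 11856) + F(-58 - 1*(-84)) = (-22739 - 15054)/(16970 + 11856) + 1 = -37793/28826 + 1 = -37793*1/28826 + 1 = -5399/4118 + 1 = -1281/4118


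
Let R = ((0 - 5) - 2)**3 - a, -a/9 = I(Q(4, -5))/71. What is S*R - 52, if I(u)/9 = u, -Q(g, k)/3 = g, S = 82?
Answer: -2080342/71 ≈ -29301.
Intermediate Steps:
Q(g, k) = -3*g
I(u) = 9*u
a = 972/71 (a = -9*9*(-3*4)/71 = -9*9*(-12)/71 = -(-972)/71 = -9*(-108/71) = 972/71 ≈ 13.690)
R = -25325/71 (R = ((0 - 5) - 2)**3 - 1*972/71 = (-5 - 2)**3 - 972/71 = (-7)**3 - 972/71 = -343 - 972/71 = -25325/71 ≈ -356.69)
S*R - 52 = 82*(-25325/71) - 52 = -2076650/71 - 52 = -2080342/71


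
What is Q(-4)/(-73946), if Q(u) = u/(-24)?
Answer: -1/443676 ≈ -2.2539e-6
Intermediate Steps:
Q(u) = -u/24 (Q(u) = u*(-1/24) = -u/24)
Q(-4)/(-73946) = -1/24*(-4)/(-73946) = (⅙)*(-1/73946) = -1/443676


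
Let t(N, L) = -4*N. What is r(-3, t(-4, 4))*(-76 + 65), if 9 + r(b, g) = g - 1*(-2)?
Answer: -99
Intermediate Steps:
r(b, g) = -7 + g (r(b, g) = -9 + (g - 1*(-2)) = -9 + (g + 2) = -9 + (2 + g) = -7 + g)
r(-3, t(-4, 4))*(-76 + 65) = (-7 - 4*(-4))*(-76 + 65) = (-7 + 16)*(-11) = 9*(-11) = -99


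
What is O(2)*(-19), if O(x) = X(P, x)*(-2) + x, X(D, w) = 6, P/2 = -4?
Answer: 190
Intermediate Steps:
P = -8 (P = 2*(-4) = -8)
O(x) = -12 + x (O(x) = 6*(-2) + x = -12 + x)
O(2)*(-19) = (-12 + 2)*(-19) = -10*(-19) = 190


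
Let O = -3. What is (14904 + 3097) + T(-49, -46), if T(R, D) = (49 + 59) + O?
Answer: 18106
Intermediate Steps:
T(R, D) = 105 (T(R, D) = (49 + 59) - 3 = 108 - 3 = 105)
(14904 + 3097) + T(-49, -46) = (14904 + 3097) + 105 = 18001 + 105 = 18106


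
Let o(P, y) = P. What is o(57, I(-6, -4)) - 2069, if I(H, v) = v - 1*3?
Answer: -2012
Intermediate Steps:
I(H, v) = -3 + v (I(H, v) = v - 3 = -3 + v)
o(57, I(-6, -4)) - 2069 = 57 - 2069 = -2012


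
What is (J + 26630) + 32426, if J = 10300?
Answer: 69356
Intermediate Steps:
(J + 26630) + 32426 = (10300 + 26630) + 32426 = 36930 + 32426 = 69356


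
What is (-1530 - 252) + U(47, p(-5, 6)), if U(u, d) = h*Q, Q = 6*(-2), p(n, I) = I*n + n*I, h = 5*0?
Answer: -1782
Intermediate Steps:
h = 0
p(n, I) = 2*I*n (p(n, I) = I*n + I*n = 2*I*n)
Q = -12
U(u, d) = 0 (U(u, d) = 0*(-12) = 0)
(-1530 - 252) + U(47, p(-5, 6)) = (-1530 - 252) + 0 = -1782 + 0 = -1782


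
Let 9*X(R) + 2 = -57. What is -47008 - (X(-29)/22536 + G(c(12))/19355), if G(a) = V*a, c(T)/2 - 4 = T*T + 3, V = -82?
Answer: -184532331832679/3925658520 ≈ -47007.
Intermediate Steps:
X(R) = -59/9 (X(R) = -2/9 + (1/9)*(-57) = -2/9 - 19/3 = -59/9)
c(T) = 14 + 2*T**2 (c(T) = 8 + 2*(T*T + 3) = 8 + 2*(T**2 + 3) = 8 + 2*(3 + T**2) = 8 + (6 + 2*T**2) = 14 + 2*T**2)
G(a) = -82*a
-47008 - (X(-29)/22536 + G(c(12))/19355) = -47008 - (-59/9/22536 - 82*(14 + 2*12**2)/19355) = -47008 - (-59/9*1/22536 - 82*(14 + 2*144)*(1/19355)) = -47008 - (-59/202824 - 82*(14 + 288)*(1/19355)) = -47008 - (-59/202824 - 82*302*(1/19355)) = -47008 - (-59/202824 - 24764*1/19355) = -47008 - (-59/202824 - 24764/19355) = -47008 - 1*(-5023875481/3925658520) = -47008 + 5023875481/3925658520 = -184532331832679/3925658520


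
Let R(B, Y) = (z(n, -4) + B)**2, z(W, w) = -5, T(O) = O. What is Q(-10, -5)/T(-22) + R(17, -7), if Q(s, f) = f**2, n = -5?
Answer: 3143/22 ≈ 142.86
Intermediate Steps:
R(B, Y) = (-5 + B)**2
Q(-10, -5)/T(-22) + R(17, -7) = (-5)**2/(-22) + (-5 + 17)**2 = 25*(-1/22) + 12**2 = -25/22 + 144 = 3143/22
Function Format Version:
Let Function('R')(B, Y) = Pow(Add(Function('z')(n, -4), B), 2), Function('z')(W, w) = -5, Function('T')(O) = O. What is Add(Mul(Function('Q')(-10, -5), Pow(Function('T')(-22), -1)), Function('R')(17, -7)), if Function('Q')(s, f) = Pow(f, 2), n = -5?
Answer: Rational(3143, 22) ≈ 142.86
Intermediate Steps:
Function('R')(B, Y) = Pow(Add(-5, B), 2)
Add(Mul(Function('Q')(-10, -5), Pow(Function('T')(-22), -1)), Function('R')(17, -7)) = Add(Mul(Pow(-5, 2), Pow(-22, -1)), Pow(Add(-5, 17), 2)) = Add(Mul(25, Rational(-1, 22)), Pow(12, 2)) = Add(Rational(-25, 22), 144) = Rational(3143, 22)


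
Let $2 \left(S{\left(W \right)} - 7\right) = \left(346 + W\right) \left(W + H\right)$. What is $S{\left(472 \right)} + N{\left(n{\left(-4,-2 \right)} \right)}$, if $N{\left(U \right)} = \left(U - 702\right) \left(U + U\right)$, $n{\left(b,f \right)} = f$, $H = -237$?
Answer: $98938$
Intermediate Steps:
$N{\left(U \right)} = 2 U \left(-702 + U\right)$ ($N{\left(U \right)} = \left(-702 + U\right) 2 U = 2 U \left(-702 + U\right)$)
$S{\left(W \right)} = 7 + \frac{\left(-237 + W\right) \left(346 + W\right)}{2}$ ($S{\left(W \right)} = 7 + \frac{\left(346 + W\right) \left(W - 237\right)}{2} = 7 + \frac{\left(346 + W\right) \left(-237 + W\right)}{2} = 7 + \frac{\left(-237 + W\right) \left(346 + W\right)}{2}$)
$S{\left(472 \right)} + N{\left(n{\left(-4,-2 \right)} \right)} = \left(-40994 + \frac{472^{2}}{2} + \frac{109}{2} \cdot 472\right) + 2 \left(-2\right) \left(-702 - 2\right) = \left(-40994 + \frac{1}{2} \cdot 222784 + 25724\right) + 2 \left(-2\right) \left(-704\right) = \left(-40994 + 111392 + 25724\right) + 2816 = 96122 + 2816 = 98938$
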